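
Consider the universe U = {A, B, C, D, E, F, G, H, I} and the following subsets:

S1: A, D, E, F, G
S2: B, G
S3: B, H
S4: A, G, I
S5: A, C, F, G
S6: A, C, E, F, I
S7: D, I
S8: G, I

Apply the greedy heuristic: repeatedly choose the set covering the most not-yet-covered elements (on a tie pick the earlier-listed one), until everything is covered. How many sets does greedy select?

Pick 1: S1 covers 5 new elements (A, D, E, F, G).
Pick 2: S3 covers 2 new elements (B, H).
Pick 3: S6 covers 2 new elements (C, I).
Greedy uses 3 sets.

3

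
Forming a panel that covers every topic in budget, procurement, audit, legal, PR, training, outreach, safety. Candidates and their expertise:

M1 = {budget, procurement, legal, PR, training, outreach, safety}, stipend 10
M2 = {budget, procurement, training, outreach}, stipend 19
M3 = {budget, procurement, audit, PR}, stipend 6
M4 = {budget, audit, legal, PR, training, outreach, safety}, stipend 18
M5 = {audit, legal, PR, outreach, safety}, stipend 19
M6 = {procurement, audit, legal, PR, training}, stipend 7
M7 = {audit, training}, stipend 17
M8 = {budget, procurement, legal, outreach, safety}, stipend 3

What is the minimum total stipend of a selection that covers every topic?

M6, M8 cover every topic at stipend 7 + 3 = 10.
Any cover uses at least 2 members; among all covering selections none totals below 10.

10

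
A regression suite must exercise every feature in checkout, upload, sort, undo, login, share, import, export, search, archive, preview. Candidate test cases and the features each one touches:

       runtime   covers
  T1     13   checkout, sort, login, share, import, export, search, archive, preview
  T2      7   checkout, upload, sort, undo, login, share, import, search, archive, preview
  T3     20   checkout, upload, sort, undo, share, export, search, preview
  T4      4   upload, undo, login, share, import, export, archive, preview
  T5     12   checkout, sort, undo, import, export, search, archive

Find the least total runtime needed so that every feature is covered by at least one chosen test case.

11

T2, T4 cover every feature at runtime 7 + 4 = 11.
Any cover uses at least 2 test cases; among all covering selections none totals below 11.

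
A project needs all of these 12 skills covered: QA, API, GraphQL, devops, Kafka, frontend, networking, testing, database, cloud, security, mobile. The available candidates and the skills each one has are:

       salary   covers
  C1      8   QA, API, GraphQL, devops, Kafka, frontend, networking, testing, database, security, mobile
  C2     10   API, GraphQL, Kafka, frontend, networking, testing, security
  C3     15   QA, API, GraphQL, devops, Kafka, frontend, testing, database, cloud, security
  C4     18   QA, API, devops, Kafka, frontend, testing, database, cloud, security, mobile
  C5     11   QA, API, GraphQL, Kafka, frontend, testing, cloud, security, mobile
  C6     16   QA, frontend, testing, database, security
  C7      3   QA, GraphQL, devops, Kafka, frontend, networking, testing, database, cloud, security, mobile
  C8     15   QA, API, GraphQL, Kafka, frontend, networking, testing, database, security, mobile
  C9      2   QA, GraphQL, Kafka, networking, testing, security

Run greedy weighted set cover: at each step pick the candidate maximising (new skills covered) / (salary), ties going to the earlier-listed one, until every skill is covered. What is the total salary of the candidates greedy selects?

11

Pick 1: C7 adds 11 new (QA, GraphQL, devops, Kafka, frontend, networking, testing, database, cloud, security, mobile) at salary 3 (ratio 11/3).
Pick 2: C1 adds 1 new (API) at salary 8 (ratio 1/8).
Greedy total salary: 3 + 8 = 11.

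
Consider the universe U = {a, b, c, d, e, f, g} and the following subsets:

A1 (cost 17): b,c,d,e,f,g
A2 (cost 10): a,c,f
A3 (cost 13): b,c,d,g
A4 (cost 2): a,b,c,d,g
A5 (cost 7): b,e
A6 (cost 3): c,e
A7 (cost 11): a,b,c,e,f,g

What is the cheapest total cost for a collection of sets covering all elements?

13

A4, A7 cover every element at cost 2 + 11 = 13.
Any cover uses at least 2 sets; among all covering selections none totals below 13.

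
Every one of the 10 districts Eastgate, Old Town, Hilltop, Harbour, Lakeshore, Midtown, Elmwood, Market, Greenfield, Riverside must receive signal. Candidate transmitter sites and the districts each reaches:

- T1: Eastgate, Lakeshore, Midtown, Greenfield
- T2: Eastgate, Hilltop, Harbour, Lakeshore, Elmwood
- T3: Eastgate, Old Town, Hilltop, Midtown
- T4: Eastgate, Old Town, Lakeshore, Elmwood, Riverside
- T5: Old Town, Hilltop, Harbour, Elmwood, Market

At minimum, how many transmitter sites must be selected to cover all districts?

T1, T4, T5 together cover {Eastgate, Old Town, Hilltop, Harbour, Lakeshore, Midtown, Elmwood, Market, Greenfield, Riverside} — every district.
No 2 of the 5 transmitter sites cover everything (all 10 pairs fall short), so 3 is minimum.
Greedy (largest uncovered first) would take T2, T1, T4, T5 — 4 transmitter sites — but 3 suffice.

3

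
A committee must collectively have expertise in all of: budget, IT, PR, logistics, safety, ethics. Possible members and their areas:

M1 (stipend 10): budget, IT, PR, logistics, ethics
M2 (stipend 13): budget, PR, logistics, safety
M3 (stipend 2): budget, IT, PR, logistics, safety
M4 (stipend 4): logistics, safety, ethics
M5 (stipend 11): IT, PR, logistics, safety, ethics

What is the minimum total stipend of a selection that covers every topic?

6

M3, M4 cover every topic at stipend 2 + 4 = 6.
Any cover uses at least 2 members; among all covering selections none totals below 6.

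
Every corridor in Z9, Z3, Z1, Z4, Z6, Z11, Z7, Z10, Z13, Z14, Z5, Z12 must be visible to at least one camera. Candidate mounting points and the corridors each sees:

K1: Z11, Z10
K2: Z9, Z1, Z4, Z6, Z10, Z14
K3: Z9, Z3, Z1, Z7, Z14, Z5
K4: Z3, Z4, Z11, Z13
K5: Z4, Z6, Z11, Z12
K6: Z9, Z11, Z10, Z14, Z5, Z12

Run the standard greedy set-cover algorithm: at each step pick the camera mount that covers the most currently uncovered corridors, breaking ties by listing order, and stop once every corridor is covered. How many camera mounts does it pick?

Pick 1: K2 covers 6 new corridors (Z9, Z1, Z4, Z6, Z10, Z14).
Pick 2: K3 covers 3 new corridors (Z3, Z7, Z5).
Pick 3: K4 covers 2 new corridors (Z11, Z13).
Pick 4: K5 covers 1 new corridors (Z12).
Greedy uses 4 camera mounts.

4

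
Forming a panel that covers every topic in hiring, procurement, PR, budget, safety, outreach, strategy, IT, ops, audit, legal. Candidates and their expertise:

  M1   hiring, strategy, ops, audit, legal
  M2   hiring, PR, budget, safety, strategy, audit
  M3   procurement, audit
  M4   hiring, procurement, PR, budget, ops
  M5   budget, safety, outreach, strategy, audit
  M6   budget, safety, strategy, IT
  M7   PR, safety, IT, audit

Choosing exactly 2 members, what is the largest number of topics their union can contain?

Choosing M4, M5 covers {hiring, procurement, PR, budget, safety, outreach, strategy, ops, audit} — 9 topics.
No choice of 2 members does better; here IT, legal are left uncovered.

9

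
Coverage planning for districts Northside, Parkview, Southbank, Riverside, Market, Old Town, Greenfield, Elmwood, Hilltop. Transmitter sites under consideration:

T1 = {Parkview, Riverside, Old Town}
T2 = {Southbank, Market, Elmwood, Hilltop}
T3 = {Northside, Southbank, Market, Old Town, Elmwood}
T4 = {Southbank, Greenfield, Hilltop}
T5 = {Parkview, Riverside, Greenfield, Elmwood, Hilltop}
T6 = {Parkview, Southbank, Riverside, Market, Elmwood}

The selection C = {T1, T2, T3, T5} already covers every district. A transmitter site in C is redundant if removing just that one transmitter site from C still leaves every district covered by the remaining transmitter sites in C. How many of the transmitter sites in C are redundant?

Drop T1: the rest still cover every district — redundant.
Drop T2: the rest still cover every district — redundant.
Drop T3: Northside uncovered — not redundant.
Drop T5: Greenfield uncovered — not redundant.
2 redundant: T1, T2.

2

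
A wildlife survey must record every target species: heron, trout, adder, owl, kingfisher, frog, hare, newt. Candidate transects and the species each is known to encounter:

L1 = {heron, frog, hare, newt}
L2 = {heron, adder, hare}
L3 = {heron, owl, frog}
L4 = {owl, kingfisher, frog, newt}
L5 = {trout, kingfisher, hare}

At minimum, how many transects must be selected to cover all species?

3

L2, L4, L5 together cover {heron, trout, adder, owl, kingfisher, frog, hare, newt} — every species.
No 2 of the 5 transects cover everything (all 10 pairs fall short), so 3 is minimum.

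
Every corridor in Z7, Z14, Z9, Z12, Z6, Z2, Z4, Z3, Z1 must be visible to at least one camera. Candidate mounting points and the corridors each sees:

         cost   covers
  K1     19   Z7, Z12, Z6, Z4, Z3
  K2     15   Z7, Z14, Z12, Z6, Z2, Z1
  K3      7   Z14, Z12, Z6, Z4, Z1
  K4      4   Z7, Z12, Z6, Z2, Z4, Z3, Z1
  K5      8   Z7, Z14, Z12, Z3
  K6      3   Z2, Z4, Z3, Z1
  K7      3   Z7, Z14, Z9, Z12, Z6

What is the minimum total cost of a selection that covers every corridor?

6

K6, K7 cover every corridor at cost 3 + 3 = 6.
Any cover uses at least 2 camera mounts; among all covering selections none totals below 6.
Greedy by coverage-per-cost would pick K4, K7 for 7 — worse than the optimum 6.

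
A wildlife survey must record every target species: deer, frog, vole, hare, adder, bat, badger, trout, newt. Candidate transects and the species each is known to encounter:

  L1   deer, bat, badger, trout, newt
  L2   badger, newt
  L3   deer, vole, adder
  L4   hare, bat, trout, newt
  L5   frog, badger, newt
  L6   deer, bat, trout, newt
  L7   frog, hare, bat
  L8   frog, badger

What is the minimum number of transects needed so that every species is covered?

L1, L3, L7 together cover {deer, frog, vole, hare, adder, bat, badger, trout, newt} — every species.
No 2 of the 8 transects cover everything (all 28 pairs fall short), so 3 is minimum.

3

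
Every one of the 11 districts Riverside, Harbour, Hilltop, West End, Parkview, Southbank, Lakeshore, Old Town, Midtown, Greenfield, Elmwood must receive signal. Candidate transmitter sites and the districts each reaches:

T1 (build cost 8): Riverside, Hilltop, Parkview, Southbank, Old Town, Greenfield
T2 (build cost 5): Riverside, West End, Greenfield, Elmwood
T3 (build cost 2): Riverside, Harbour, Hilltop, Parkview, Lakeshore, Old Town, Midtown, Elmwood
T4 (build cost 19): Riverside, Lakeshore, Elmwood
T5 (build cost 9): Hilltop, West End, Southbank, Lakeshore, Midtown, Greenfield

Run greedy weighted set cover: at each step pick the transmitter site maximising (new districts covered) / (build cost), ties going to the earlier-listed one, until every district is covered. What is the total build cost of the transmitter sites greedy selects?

Pick 1: T3 adds 8 new (Riverside, Harbour, Hilltop, Parkview, Lakeshore, Old Town, Midtown, Elmwood) at build cost 2 (ratio 8/2).
Pick 2: T2 adds 2 new (West End, Greenfield) at build cost 5 (ratio 2/5).
Pick 3: T1 adds 1 new (Southbank) at build cost 8 (ratio 1/8).
Greedy total build cost: 2 + 5 + 8 = 15. (The true optimum is 11, so greedy overshoots here.)

15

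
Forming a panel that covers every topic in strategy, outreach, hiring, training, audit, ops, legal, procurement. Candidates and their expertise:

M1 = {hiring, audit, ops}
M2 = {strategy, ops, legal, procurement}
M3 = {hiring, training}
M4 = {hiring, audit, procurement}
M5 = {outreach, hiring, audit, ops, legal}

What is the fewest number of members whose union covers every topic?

3

M2, M3, M5 together cover {strategy, outreach, hiring, training, audit, ops, legal, procurement} — every topic.
No 2 of the 5 members cover everything (all 10 pairs fall short), so 3 is minimum.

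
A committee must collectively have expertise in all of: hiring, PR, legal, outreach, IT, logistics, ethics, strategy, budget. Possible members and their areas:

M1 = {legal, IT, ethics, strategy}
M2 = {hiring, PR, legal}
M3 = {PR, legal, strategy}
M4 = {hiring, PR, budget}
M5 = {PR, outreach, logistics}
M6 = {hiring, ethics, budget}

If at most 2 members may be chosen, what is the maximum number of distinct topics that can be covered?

Choosing M1, M4 covers {hiring, PR, legal, IT, ethics, strategy, budget} — 7 topics.
No choice of 2 members does better; here outreach, logistics are left uncovered.

7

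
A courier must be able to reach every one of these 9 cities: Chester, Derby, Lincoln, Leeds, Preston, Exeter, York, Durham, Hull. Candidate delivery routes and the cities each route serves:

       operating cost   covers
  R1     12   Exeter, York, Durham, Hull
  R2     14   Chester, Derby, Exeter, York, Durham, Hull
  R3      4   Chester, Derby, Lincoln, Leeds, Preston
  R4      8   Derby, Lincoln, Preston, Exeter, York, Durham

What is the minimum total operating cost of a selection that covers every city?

16

R1, R3 cover every city at operating cost 12 + 4 = 16.
Any cover uses at least 2 routes; among all covering selections none totals below 16.
Greedy by coverage-per-operating cost would pick R3, R4, R1 for 24 — worse than the optimum 16.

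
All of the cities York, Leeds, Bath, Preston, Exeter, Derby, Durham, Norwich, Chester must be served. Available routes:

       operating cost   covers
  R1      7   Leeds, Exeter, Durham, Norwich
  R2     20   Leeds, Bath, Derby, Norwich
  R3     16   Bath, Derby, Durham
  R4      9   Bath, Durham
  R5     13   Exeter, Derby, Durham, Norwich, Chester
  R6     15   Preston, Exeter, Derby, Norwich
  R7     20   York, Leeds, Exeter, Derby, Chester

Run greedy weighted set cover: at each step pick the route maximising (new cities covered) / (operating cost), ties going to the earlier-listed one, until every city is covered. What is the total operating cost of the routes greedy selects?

64

Pick 1: R1 adds 4 new (Leeds, Exeter, Durham, Norwich) at operating cost 7 (ratio 4/7).
Pick 2: R5 adds 2 new (Derby, Chester) at operating cost 13 (ratio 2/13).
Pick 3: R4 adds 1 new (Bath) at operating cost 9 (ratio 1/9).
Pick 4: R6 adds 1 new (Preston) at operating cost 15 (ratio 1/15).
Pick 5: R7 adds 1 new (York) at operating cost 20 (ratio 1/20).
Greedy total operating cost: 7 + 13 + 9 + 15 + 20 = 64. (The true optimum is 44, so greedy overshoots here.)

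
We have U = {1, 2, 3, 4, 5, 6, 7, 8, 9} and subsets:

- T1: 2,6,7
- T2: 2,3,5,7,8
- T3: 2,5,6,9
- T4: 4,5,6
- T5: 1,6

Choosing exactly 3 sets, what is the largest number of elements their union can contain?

Choosing T2, T3, T4 covers {2, 3, 4, 5, 6, 7, 8, 9} — 8 elements.
No choice of 3 sets does better; here 1 is left uncovered.

8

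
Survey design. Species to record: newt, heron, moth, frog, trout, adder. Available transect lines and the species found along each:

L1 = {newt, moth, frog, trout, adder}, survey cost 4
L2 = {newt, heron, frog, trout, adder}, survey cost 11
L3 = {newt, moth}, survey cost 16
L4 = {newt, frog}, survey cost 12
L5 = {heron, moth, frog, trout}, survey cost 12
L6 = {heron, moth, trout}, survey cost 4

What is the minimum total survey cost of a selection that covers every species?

8

L1, L6 cover every species at survey cost 4 + 4 = 8.
Any cover uses at least 2 transects; among all covering selections none totals below 8.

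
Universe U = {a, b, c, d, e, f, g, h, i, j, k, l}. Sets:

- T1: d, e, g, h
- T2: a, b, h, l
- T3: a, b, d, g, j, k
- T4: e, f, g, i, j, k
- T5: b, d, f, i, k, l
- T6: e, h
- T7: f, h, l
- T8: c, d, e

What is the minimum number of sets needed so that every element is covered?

3

T2, T4, T8 together cover {a, b, c, d, e, f, g, h, i, j, k, l} — every element.
No 2 of the 8 sets cover everything (all 28 pairs fall short), so 3 is minimum.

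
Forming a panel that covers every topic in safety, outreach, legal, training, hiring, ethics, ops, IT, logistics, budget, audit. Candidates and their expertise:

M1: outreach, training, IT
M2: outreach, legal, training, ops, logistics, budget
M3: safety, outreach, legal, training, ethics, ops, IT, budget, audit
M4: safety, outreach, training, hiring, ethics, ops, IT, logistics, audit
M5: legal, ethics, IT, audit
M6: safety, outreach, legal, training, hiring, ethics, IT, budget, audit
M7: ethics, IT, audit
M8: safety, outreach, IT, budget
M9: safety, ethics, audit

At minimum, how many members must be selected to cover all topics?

2

M2, M4 together cover {safety, outreach, legal, training, hiring, ethics, ops, IT, logistics, budget, audit} — every topic.
No single member contains all 11 topics, so 2 is optimal.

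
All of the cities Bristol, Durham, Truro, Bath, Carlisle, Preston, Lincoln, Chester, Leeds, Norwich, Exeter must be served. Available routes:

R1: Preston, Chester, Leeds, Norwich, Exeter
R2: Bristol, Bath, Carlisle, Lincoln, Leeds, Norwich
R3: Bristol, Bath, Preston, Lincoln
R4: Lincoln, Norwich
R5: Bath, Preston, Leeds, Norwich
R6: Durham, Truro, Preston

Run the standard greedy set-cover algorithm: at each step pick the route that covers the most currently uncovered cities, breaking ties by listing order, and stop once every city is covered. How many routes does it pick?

Pick 1: R2 covers 6 new cities (Bristol, Bath, Carlisle, Lincoln, Leeds, Norwich).
Pick 2: R1 covers 3 new cities (Preston, Chester, Exeter).
Pick 3: R6 covers 2 new cities (Durham, Truro).
Greedy uses 3 routes.

3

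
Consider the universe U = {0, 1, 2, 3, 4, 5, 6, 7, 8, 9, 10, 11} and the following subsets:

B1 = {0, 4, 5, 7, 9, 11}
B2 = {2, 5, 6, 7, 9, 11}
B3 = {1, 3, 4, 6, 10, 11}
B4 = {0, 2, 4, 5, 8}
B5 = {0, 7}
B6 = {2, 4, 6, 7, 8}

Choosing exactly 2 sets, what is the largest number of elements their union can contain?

10

Choosing B1, B3 covers {0, 1, 3, 4, 5, 6, 7, 9, 10, 11} — 10 elements.
No choice of 2 sets does better; here 2, 8 are left uncovered.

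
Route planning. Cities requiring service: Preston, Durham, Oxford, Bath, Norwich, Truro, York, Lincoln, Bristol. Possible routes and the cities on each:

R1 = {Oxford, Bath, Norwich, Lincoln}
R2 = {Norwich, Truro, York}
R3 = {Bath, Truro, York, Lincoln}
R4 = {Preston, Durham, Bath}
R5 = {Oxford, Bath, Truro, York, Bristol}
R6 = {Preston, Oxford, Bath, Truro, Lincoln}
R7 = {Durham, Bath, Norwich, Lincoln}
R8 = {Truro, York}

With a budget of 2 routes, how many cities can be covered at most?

8

Choosing R5, R7 covers {Durham, Oxford, Bath, Norwich, Truro, York, Lincoln, Bristol} — 8 cities.
No choice of 2 routes does better; here Preston is left uncovered.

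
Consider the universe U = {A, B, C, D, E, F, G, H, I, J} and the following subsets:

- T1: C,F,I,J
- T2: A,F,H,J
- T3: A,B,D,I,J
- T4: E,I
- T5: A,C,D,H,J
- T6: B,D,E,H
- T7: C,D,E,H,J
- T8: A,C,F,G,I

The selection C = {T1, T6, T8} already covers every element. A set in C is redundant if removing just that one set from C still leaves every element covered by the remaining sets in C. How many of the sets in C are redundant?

0

Drop T1: J uncovered — not redundant.
Drop T6: B, D, E, H uncovered — not redundant.
Drop T8: A, G uncovered — not redundant.
None of the sets in C is redundant.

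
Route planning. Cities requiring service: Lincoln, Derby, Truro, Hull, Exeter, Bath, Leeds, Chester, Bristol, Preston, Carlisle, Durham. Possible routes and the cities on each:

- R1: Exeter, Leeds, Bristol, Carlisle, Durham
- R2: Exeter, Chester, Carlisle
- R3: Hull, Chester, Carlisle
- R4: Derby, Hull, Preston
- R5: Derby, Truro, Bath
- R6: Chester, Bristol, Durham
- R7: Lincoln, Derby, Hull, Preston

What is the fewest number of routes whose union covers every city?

4

R1, R2, R5, R7 together cover {Lincoln, Derby, Truro, Hull, Exeter, Bath, Leeds, Chester, Bristol, Preston, Carlisle, Durham} — every city.
No 3 of the 7 routes cover everything (all 35 triples fall short), so 4 is minimum.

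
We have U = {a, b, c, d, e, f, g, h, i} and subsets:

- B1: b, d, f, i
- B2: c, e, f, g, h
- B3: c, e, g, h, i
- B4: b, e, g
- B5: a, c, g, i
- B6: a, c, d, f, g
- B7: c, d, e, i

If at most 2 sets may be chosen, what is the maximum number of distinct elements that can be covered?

Choosing B1, B2 covers {b, c, d, e, f, g, h, i} — 8 elements.
No choice of 2 sets does better; here a is left uncovered.

8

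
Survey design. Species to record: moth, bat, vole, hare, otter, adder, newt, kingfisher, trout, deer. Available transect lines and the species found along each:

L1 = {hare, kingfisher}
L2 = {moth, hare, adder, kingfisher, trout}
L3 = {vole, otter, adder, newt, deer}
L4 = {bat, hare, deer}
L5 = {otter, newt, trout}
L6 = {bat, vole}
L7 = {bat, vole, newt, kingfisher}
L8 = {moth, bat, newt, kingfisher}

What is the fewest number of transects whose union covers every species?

3

L2, L3, L4 together cover {moth, bat, vole, hare, otter, adder, newt, kingfisher, trout, deer} — every species.
No 2 of the 8 transects cover everything (all 28 pairs fall short), so 3 is minimum.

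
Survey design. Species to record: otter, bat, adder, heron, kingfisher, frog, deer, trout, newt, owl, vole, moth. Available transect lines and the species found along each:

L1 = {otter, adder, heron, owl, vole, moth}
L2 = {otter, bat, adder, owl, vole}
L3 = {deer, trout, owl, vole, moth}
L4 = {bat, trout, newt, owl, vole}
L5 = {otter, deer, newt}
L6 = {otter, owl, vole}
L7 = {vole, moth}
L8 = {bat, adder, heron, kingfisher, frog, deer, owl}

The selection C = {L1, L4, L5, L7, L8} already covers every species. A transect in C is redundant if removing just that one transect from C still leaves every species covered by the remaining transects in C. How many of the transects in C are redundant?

3

Drop L1: the rest still cover every species — redundant.
Drop L4: trout uncovered — not redundant.
Drop L5: the rest still cover every species — redundant.
Drop L7: the rest still cover every species — redundant.
Drop L8: kingfisher, frog uncovered — not redundant.
3 redundant: L1, L5, L7.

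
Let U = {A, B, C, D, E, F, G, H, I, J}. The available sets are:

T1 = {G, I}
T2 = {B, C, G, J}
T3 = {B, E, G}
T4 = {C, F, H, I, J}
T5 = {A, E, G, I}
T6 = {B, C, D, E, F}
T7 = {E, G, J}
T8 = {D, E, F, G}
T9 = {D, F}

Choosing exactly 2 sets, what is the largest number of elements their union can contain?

8

Choosing T3, T4 covers {B, C, E, F, G, H, I, J} — 8 elements.
No choice of 2 sets does better; here A, D are left uncovered.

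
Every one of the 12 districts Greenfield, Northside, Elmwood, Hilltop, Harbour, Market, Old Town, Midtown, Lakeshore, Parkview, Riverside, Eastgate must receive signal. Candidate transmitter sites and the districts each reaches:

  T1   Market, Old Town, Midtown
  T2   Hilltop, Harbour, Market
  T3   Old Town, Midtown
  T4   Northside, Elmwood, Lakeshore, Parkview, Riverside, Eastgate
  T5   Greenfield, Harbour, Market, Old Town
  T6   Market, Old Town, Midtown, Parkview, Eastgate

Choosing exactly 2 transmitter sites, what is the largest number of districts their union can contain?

Choosing T4, T5 covers {Greenfield, Northside, Elmwood, Harbour, Market, Old Town, Lakeshore, Parkview, Riverside, Eastgate} — 10 districts.
No choice of 2 transmitter sites does better; here Hilltop, Midtown are left uncovered.

10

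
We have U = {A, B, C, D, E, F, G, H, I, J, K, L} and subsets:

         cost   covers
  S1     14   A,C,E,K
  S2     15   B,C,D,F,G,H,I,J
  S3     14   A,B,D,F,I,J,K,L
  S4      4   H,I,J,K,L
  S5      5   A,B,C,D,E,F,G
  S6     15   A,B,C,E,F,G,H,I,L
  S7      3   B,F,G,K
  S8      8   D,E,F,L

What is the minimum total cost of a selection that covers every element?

S4, S5 cover every element at cost 4 + 5 = 9.
Any cover uses at least 2 sets; among all covering selections none totals below 9.

9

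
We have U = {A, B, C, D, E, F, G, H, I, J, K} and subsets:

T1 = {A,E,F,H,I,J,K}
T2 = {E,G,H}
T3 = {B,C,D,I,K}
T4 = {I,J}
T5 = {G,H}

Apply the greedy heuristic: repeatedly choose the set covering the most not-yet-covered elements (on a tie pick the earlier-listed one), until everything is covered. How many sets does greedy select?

3

Pick 1: T1 covers 7 new elements (A, E, F, H, I, J, K).
Pick 2: T3 covers 3 new elements (B, C, D).
Pick 3: T2 covers 1 new elements (G).
Greedy uses 3 sets.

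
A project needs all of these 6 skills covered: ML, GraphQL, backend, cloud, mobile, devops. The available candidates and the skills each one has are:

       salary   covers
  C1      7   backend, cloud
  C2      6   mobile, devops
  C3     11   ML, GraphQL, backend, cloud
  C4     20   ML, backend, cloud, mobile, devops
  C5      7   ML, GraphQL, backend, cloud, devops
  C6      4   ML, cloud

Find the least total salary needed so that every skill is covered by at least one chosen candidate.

C2, C5 cover every skill at salary 6 + 7 = 13.
Any cover uses at least 2 candidates; among all covering selections none totals below 13.

13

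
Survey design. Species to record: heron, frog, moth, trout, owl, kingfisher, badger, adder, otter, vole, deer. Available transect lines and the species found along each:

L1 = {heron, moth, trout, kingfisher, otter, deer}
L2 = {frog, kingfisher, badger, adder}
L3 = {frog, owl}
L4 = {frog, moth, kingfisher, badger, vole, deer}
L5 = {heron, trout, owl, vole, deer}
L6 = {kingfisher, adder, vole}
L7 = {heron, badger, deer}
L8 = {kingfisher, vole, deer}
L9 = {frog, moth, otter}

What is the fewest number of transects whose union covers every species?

3

L1, L2, L5 together cover {heron, frog, moth, trout, owl, kingfisher, badger, adder, otter, vole, deer} — every species.
No 2 of the 9 transects cover everything (all 36 pairs fall short), so 3 is minimum.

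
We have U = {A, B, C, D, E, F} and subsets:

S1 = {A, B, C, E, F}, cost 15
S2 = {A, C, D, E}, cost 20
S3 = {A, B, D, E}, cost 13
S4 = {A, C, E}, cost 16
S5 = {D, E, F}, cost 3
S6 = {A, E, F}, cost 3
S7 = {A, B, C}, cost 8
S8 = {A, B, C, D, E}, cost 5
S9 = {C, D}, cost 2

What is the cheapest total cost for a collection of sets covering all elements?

S5, S8 cover every element at cost 3 + 5 = 8.
Any cover uses at least 2 sets; among all covering selections none totals below 8.

8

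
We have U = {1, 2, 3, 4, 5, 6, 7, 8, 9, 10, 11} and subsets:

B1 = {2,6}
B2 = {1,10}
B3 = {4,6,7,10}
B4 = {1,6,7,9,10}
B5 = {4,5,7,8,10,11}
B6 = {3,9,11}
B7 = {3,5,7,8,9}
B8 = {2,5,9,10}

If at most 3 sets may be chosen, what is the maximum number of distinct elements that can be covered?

Choosing B1, B4, B5 covers {1, 2, 4, 5, 6, 7, 8, 9, 10, 11} — 10 elements.
No choice of 3 sets does better; here 3 is left uncovered.

10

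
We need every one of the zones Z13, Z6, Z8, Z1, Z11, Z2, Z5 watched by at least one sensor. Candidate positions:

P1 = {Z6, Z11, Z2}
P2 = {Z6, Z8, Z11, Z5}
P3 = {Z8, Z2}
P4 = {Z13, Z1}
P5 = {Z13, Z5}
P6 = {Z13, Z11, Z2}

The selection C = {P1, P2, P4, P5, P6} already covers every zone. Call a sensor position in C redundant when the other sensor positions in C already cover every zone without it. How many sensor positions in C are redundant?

Drop P1: the rest still cover every zone — redundant.
Drop P2: Z8 uncovered — not redundant.
Drop P4: Z1 uncovered — not redundant.
Drop P5: the rest still cover every zone — redundant.
Drop P6: the rest still cover every zone — redundant.
3 redundant: P1, P5, P6.

3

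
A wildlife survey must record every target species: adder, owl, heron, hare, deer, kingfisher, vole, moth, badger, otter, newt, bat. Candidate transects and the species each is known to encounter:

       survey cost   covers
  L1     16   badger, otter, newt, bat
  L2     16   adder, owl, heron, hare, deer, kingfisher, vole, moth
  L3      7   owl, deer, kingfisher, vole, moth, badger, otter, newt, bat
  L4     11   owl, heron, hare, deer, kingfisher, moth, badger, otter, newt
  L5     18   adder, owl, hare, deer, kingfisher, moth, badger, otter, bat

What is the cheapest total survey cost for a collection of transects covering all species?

23

L2, L3 cover every species at survey cost 16 + 7 = 23.
Any cover uses at least 2 transects; among all covering selections none totals below 23.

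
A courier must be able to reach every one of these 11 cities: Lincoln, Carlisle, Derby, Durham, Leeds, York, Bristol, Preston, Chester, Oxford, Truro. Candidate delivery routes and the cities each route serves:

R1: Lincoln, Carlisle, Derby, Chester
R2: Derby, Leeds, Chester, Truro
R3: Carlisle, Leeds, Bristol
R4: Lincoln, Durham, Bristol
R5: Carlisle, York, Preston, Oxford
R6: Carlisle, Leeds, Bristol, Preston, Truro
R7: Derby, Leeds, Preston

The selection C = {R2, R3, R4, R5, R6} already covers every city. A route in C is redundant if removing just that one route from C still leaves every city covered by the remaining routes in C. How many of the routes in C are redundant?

Drop R2: Derby, Chester uncovered — not redundant.
Drop R3: the rest still cover every city — redundant.
Drop R4: Lincoln, Durham uncovered — not redundant.
Drop R5: York, Oxford uncovered — not redundant.
Drop R6: the rest still cover every city — redundant.
2 redundant: R3, R6.

2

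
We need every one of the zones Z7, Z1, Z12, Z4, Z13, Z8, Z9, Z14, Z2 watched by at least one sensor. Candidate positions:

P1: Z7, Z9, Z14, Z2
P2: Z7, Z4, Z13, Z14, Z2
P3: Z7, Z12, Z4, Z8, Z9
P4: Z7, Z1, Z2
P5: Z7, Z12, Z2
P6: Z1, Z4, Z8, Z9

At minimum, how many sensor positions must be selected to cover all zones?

3

P2, P3, P4 together cover {Z7, Z1, Z12, Z4, Z13, Z8, Z9, Z14, Z2} — every zone.
No 2 of the 6 sensor positions cover everything (all 15 pairs fall short), so 3 is minimum.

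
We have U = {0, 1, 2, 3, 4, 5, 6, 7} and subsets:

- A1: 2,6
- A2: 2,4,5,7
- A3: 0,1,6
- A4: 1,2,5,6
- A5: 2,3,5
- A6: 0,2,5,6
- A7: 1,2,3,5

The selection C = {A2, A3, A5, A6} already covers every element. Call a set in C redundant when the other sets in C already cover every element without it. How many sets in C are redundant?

1

Drop A2: 4, 7 uncovered — not redundant.
Drop A3: 1 uncovered — not redundant.
Drop A5: 3 uncovered — not redundant.
Drop A6: the rest still cover every element — redundant.
1 redundant: A6.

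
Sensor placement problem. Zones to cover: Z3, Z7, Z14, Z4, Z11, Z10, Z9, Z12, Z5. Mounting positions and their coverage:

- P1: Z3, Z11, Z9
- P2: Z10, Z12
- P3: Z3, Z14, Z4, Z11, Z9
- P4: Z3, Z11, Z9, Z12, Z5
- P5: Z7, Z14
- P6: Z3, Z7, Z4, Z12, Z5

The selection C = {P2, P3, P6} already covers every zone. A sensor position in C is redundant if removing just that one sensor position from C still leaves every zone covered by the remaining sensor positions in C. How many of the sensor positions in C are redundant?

Drop P2: Z10 uncovered — not redundant.
Drop P3: Z14, Z11, Z9 uncovered — not redundant.
Drop P6: Z7, Z5 uncovered — not redundant.
None of the sensor positions in C is redundant.

0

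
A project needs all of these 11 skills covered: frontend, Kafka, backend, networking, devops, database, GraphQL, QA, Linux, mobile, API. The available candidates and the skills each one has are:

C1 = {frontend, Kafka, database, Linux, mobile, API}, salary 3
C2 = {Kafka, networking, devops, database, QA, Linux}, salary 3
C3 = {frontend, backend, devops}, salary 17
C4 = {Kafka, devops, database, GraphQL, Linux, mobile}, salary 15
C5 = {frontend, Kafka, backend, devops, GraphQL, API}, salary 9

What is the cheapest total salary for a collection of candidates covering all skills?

C1, C2, C5 cover every skill at salary 3 + 3 + 9 = 15.
Any cover uses at least 3 candidates; among all covering selections none totals below 15.

15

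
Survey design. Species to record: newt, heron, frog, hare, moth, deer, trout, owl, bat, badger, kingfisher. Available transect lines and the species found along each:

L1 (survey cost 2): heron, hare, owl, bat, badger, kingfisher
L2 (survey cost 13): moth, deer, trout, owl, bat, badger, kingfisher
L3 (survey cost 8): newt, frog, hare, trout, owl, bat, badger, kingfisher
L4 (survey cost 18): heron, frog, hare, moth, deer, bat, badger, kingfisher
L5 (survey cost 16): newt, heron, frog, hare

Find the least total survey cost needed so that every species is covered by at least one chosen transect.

L1, L2, L3 cover every species at survey cost 2 + 13 + 8 = 23.
Any cover uses at least 2 transects; among all covering selections none totals below 23.

23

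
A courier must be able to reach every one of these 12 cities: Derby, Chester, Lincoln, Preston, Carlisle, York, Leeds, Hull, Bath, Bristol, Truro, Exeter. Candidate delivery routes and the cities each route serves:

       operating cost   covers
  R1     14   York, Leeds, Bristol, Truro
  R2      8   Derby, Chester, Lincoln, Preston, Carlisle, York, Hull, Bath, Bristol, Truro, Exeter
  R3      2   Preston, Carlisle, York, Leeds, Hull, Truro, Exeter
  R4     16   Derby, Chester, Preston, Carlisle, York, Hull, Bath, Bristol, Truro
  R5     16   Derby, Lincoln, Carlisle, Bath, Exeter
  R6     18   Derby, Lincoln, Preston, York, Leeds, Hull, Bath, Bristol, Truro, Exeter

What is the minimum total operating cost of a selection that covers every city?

10

R2, R3 cover every city at operating cost 8 + 2 = 10.
Any cover uses at least 2 routes; among all covering selections none totals below 10.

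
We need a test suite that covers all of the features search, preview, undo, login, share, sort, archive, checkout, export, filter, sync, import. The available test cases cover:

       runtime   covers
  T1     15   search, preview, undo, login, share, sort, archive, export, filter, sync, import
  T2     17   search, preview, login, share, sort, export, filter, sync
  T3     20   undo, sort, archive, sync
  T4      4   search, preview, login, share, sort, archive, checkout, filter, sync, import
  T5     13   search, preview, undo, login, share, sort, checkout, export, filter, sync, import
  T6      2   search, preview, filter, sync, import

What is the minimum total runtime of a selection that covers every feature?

17

T4, T5 cover every feature at runtime 4 + 13 = 17.
Any cover uses at least 2 test cases; among all covering selections none totals below 17.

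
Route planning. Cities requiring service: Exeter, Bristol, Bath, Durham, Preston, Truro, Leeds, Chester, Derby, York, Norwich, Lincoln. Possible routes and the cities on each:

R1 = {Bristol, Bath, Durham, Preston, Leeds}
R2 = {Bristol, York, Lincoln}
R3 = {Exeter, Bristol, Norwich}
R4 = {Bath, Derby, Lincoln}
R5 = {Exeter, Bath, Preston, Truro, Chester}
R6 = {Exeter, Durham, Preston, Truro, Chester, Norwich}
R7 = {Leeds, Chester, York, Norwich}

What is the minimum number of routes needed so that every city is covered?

R1, R2, R4, R6 together cover {Exeter, Bristol, Bath, Durham, Preston, Truro, Leeds, Chester, Derby, York, Norwich, Lincoln} — every city.
No 3 of the 7 routes cover everything (all 35 triples fall short), so 4 is minimum.

4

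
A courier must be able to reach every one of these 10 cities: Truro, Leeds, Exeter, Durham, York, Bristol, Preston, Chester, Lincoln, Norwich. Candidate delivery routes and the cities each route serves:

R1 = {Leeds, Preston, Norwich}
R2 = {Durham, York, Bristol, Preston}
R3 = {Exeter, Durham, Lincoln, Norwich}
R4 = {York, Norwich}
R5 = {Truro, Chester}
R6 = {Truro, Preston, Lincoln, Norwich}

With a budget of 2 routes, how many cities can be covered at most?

Choosing R2, R3 covers {Exeter, Durham, York, Bristol, Preston, Lincoln, Norwich} — 7 cities.
No choice of 2 routes does better; here Truro, Leeds, Chester are left uncovered.

7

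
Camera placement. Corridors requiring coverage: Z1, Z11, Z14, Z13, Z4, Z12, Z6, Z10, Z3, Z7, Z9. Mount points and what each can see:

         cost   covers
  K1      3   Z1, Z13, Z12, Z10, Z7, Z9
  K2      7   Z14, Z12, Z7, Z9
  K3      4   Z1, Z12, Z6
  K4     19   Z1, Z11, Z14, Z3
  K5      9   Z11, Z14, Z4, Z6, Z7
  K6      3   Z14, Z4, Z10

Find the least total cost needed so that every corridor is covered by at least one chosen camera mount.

29

K1, K3, K4, K6 cover every corridor at cost 3 + 4 + 19 + 3 = 29.
Any cover uses at least 3 camera mounts; among all covering selections none totals below 29.
Greedy by coverage-per-cost would pick K1, K6, K3, K5, K4 for 38 — worse than the optimum 29.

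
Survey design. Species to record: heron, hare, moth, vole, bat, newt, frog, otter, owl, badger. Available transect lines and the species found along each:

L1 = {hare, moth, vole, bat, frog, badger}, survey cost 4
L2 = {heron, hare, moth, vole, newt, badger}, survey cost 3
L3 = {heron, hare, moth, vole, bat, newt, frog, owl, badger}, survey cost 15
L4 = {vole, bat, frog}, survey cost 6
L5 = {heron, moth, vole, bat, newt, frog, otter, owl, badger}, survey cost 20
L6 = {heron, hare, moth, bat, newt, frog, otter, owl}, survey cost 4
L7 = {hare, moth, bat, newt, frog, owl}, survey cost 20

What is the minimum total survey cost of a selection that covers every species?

L2, L6 cover every species at survey cost 3 + 4 = 7.
Any cover uses at least 2 transects; among all covering selections none totals below 7.

7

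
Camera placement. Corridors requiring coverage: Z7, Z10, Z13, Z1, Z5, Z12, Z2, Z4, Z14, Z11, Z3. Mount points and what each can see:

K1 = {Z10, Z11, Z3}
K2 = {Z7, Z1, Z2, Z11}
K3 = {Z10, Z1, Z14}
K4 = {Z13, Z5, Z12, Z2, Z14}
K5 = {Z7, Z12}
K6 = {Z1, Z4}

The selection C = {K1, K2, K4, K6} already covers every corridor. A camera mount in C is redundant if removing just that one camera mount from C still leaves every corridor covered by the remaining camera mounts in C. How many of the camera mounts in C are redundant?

Drop K1: Z10, Z3 uncovered — not redundant.
Drop K2: Z7 uncovered — not redundant.
Drop K4: Z13, Z5, Z12, Z14 uncovered — not redundant.
Drop K6: Z4 uncovered — not redundant.
None of the camera mounts in C is redundant.

0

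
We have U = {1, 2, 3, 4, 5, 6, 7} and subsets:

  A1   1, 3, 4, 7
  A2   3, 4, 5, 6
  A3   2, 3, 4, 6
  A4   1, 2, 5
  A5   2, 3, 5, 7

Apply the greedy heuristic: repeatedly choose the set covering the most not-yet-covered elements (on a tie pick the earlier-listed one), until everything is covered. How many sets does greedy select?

Pick 1: A1 covers 4 new elements (1, 3, 4, 7).
Pick 2: A2 covers 2 new elements (5, 6).
Pick 3: A3 covers 1 new elements (2).
Greedy uses 3 sets.

3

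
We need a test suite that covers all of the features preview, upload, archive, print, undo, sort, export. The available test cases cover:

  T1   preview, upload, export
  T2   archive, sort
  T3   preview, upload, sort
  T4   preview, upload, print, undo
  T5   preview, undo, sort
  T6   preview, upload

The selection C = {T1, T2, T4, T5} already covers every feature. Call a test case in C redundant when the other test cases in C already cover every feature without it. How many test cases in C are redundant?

Drop T1: export uncovered — not redundant.
Drop T2: archive uncovered — not redundant.
Drop T4: print uncovered — not redundant.
Drop T5: the rest still cover every feature — redundant.
1 redundant: T5.

1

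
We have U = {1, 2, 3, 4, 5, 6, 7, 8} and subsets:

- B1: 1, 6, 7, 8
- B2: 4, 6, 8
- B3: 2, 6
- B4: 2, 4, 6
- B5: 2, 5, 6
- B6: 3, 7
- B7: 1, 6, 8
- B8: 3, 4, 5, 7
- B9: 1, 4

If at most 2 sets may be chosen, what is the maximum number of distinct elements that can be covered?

Choosing B1, B8 covers {1, 3, 4, 5, 6, 7, 8} — 7 elements.
No choice of 2 sets does better; here 2 is left uncovered.

7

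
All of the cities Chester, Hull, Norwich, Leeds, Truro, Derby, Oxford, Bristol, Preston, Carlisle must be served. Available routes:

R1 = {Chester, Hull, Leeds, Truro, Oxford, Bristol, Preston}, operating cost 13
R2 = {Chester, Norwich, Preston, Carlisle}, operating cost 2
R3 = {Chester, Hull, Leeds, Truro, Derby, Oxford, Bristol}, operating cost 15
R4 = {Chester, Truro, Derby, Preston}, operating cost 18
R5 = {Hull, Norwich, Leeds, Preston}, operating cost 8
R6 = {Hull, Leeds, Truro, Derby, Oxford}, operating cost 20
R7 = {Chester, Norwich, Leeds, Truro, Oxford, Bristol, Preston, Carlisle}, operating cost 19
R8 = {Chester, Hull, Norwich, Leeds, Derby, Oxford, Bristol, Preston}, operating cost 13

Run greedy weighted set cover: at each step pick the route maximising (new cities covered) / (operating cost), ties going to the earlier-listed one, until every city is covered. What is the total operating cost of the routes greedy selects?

Pick 1: R2 adds 4 new (Chester, Norwich, Preston, Carlisle) at operating cost 2 (ratio 4/2).
Pick 2: R3 adds 6 new (Hull, Leeds, Truro, Derby, Oxford, Bristol) at operating cost 15 (ratio 6/15).
Greedy total operating cost: 2 + 15 = 17.

17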